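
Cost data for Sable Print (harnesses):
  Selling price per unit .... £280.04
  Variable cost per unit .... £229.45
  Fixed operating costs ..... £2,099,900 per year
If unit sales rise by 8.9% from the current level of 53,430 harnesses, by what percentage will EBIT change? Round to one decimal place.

+39.9%

At 53,430 units, contribution = 53,430 × £50.59 = £2,703,023.70.
Operating income = contribution − fixed costs = £2,703,023.70 − £2,099,900 = £603,123.70.
DOL = contribution ÷ EBIT = £2,703,023.70 ÷ £603,123.70 = 4.4817.
%ΔEBIT = DOL × %ΔSales = 4.4817 × +8.9% = +39.9%.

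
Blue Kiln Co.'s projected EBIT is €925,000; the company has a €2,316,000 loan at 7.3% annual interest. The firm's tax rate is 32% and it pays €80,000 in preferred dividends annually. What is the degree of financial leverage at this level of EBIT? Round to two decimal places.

1.45

Interest = €169,068.00.
Pre-tax preferred-dividend burden = €80,000 ÷ (1 − 0.32) = €117,647.06.
DFL = EBIT ÷ [EBIT − I − D_p/(1−t)] = €925,000 ÷ [€925,000 − €169,068.00 − €117,647.06] = €925,000 ÷ €638,284.94 = 1.4492.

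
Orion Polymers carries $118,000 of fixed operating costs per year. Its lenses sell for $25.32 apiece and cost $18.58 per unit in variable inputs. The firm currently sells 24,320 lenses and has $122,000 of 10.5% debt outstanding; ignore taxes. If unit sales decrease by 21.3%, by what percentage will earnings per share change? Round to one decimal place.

Total contribution margin = 24,320 × $6.74 = $163,916.80.
EBIT = $163,916.80 − $118,000 = $45,916.80.
After interest of $12,810.00, pre-tax earnings = $33,106.80.
DCL = total CM / (EBIT − I) = $163,916.80 / $33,106.80 = 4.9512.
EPS therefore changes by 4.9512 × (-21.3%) = -105.5%.

-105.5%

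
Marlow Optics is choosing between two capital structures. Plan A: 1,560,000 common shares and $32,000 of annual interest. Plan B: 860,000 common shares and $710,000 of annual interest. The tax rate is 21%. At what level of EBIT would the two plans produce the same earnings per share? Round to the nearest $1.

At indifference, (EBIT − 32,000)(1 − t)/1,560,000 = (EBIT − 710,000)(1 − t)/860,000.
The (1 − t) factor cancels: (EBIT − 32,000) × 860,000 = (EBIT − 710,000) × 1,560,000.
Solving, EBIT = (710,000·1,560,000 − 32,000·860,000) / (1,560,000 − 860,000) = 1,080,080,000,000 / 700,000 = 1,542,971.43.

$1,542,971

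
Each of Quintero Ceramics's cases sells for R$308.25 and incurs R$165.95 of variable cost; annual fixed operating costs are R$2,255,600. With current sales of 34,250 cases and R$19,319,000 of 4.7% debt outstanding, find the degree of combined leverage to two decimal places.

2.85

Contribution at this volume is 34,250 × R$142.30 = R$4,873,775.00.
Operating income = contribution − fixed costs = R$4,873,775.00 − R$2,255,600 = R$2,618,175.00. Interest = R$907,993.00.
DOL = R$4,873,775.00 ÷ R$2,618,175.00 = 1.8615; DFL = R$2,618,175.00 ÷ R$1,710,182.00 = 1.5309.
Combined leverage = 1.8615 × 1.5309 = 2.8498.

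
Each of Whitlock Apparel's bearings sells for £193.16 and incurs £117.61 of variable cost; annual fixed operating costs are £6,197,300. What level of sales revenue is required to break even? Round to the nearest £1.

£15,844,745

Contribution margin per unit = £193.16 − £117.61 = £75.55, a CM ratio of £75.55 ÷ £193.16 = 0.3911.
Break-even revenue = fixed costs × price ÷ CM = £6,197,300 × £193.16 ÷ £75.55 = £15,844,745.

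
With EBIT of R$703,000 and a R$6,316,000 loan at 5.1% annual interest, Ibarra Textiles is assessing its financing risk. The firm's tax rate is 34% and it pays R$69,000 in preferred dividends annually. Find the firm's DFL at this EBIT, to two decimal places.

Annual interest charges come to R$322,116.00.
Preferred dividends grossed up pre-tax: R$69,000 / (1 − 0.34) = R$104,545.45.
DFL = EBIT ÷ [EBIT − I − D_p/(1−t)] = R$703,000 ÷ [R$703,000 − R$322,116.00 − R$104,545.45] = R$703,000 ÷ R$276,338.55 = 2.5440.

2.54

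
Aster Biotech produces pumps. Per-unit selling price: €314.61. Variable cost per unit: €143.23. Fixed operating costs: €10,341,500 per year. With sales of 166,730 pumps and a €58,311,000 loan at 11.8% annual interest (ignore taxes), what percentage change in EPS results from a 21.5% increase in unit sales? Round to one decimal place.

Contribution at this volume is 166,730 × €171.38 = €28,574,187.40.
EBIT = €28,574,187.40 − €10,341,500 = €18,232,687.40.
After interest of €6,880,698.00, pre-tax earnings = €11,351,989.40.
Degree of combined leverage = contribution ÷ (EBIT − I) = €28,574,187.40 ÷ €11,351,989.40 = 2.5171.
EPS therefore changes by 2.5171 × (+21.5%) = +54.1%.

+54.1%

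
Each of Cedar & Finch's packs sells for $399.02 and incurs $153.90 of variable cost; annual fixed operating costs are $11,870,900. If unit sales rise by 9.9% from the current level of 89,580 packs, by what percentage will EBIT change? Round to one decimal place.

+21.6%

At 89,580 units, contribution = 89,580 × $245.12 = $21,957,849.60.
Operating income = contribution − fixed costs = $21,957,849.60 − $11,870,900 = $10,086,949.60.
So DOL = total CM / EBIT = $21,957,849.60 / $10,086,949.60 = 2.1769.
Operating income changes by 2.1769 × +9.9% = +21.6%.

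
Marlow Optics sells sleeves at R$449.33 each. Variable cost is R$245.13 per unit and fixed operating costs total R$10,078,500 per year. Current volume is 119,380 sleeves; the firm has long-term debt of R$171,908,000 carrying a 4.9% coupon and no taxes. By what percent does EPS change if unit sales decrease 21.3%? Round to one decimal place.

-88.4%

Contribution at this volume is 119,380 × R$204.20 = R$24,377,396.00.
Operating income = contribution − fixed costs = R$24,377,396.00 − R$10,078,500 = R$14,298,896.00.
After interest of R$8,423,492.00, pre-tax earnings = R$5,875,404.00.
DCL = total CM / (EBIT − I) = R$24,377,396.00 / R$5,875,404.00 = 4.1491.
EPS therefore changes by 4.1491 × (-21.3%) = -88.4%.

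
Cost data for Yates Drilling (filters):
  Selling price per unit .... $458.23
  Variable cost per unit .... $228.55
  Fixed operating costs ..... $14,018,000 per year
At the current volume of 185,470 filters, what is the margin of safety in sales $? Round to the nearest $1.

$57,020,885

Each unit contributes $458.23 − $228.55 = $229.68. Break-even units = $14,018,000 ÷ $229.68 = 61,032.74; break-even revenue = 61,032.74 × $458.23 = $27,967,033.00.
Current sales = 185,470 × $458.23 = $84,987,918.10.
Margin of safety = $84,987,918.10 − $27,967,033.00 = $57,020,885.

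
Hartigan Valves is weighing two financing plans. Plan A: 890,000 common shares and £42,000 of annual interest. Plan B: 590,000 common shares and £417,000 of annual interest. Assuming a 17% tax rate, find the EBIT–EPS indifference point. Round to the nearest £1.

£1,154,500

Set EPS_A = EPS_B: (EBIT − £42,000)(1 − 0.17) ÷ 890,000 = (EBIT − £417,000)(1 − 0.17) ÷ 590,000.
Cancelling (1 − t) and cross-multiplying: 590,000·(EBIT − 42,000) = 890,000·(EBIT − 417,000).
EBIT × (890,000 − 590,000) = 417,000 × 890,000 − 42,000 × 590,000 = 346,350,000,000, so EBIT = 346,350,000,000 ÷ 300,000 = 1,154,500.00.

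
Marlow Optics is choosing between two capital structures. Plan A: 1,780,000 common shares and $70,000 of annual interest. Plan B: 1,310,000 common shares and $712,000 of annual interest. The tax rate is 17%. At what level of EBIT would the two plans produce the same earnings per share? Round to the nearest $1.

At indifference, (EBIT − 70,000)(1 − t)/1,780,000 = (EBIT − 712,000)(1 − t)/1,310,000.
Cancelling (1 − t) and cross-multiplying: 1,310,000·(EBIT − 70,000) = 1,780,000·(EBIT − 712,000).
EBIT × (1,780,000 − 1,310,000) = 712,000 × 1,780,000 − 70,000 × 1,310,000 = 1,175,660,000,000, so EBIT = 1,175,660,000,000 ÷ 470,000 = 2,501,404.26.

$2,501,404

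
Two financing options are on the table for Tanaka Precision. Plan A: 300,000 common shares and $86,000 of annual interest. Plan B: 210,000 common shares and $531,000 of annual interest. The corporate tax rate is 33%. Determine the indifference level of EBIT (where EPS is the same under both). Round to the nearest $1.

At indifference, (EBIT − 86,000)(1 − t)/300,000 = (EBIT − 531,000)(1 − t)/210,000.
Cancelling (1 − t) and cross-multiplying: 210,000·(EBIT − 86,000) = 300,000·(EBIT − 531,000).
Solving, EBIT = (531,000·300,000 − 86,000·210,000) / (300,000 − 210,000) = 141,240,000,000 / 90,000 = 1,569,333.33.

$1,569,333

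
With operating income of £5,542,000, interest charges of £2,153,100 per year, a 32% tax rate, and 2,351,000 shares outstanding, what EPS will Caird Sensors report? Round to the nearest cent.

£0.98

Interest = £2,153,100.00, so EBT = £5,542,000 − £2,153,100.00 = £3,388,900.00.
After tax at 32%: net income = £3,388,900.00 × 0.68 = £2,304,452.00.
Per share: £2,304,452.00 / 2,351,000 shares = £0.98.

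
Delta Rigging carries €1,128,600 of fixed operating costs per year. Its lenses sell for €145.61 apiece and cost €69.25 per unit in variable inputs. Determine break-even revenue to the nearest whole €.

Contribution margin per unit = €145.61 − €69.25 = €76.36, a CM ratio of €76.36 ÷ €145.61 = 0.5244.
Break-even sales = FC ÷ CM ratio = €1,128,600 × €145.61 / €76.36 = €2,152,114.

€2,152,114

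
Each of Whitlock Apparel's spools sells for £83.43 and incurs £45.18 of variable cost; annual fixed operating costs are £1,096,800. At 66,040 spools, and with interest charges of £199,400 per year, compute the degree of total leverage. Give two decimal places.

Contribution at this volume is 66,040 × £38.25 = £2,526,030.00.
Operating income = contribution − fixed costs = £2,526,030.00 − £1,096,800 = £1,429,230.00. Interest = £199,400.00, so EBIT − I = £1,229,830.00.
DCL = contribution ÷ (EBIT − I) = £2,526,030.00 ÷ £1,229,830.00 = 2.0540.

2.05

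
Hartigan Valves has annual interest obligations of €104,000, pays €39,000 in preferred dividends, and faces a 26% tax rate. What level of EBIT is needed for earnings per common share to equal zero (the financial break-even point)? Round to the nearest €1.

Preferred dividends are paid after tax, so their pre-tax equivalent is €39,000 ÷ (1 − 0.26) = €52,702.70.
EPS = 0 when EBIT covers interest plus the pre-tax preferred burden: €104,000 + €52,702.70 = €156,702.70.

€156,703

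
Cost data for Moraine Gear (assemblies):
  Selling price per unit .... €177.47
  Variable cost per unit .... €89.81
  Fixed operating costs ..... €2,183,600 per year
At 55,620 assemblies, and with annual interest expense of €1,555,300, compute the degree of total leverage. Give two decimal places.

Contribution at this volume is 55,620 × €87.66 = €4,875,649.20.
EBIT = €4,875,649.20 − €2,183,600 = €2,692,049.20. Interest = €1,555,300.00, so EBIT − I = €1,136,749.20.
DCL = contribution ÷ (EBIT − I) = €4,875,649.20 ÷ €1,136,749.20 = 4.2891.

4.29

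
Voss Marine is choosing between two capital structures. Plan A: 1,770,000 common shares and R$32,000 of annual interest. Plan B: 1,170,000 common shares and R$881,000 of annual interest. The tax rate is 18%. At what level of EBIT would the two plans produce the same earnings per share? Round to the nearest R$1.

R$2,536,550

Set EPS_A = EPS_B: (EBIT − R$32,000)(1 − 0.18) ÷ 1,770,000 = (EBIT − R$881,000)(1 − 0.18) ÷ 1,170,000.
The (1 − t) factor cancels: (EBIT − 32,000) × 1,170,000 = (EBIT − 881,000) × 1,770,000.
EBIT × (1,770,000 − 1,170,000) = 881,000 × 1,770,000 − 32,000 × 1,170,000 = 1,521,930,000,000, so EBIT = 1,521,930,000,000 ÷ 600,000 = 2,536,550.00.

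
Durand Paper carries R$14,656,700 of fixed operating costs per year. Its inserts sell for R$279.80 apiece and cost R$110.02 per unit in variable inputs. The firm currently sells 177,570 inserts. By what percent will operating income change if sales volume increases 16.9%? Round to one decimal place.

Contribution at this volume is 177,570 × R$169.78 = R$30,147,834.60.
Operating income = contribution − fixed costs = R$30,147,834.60 − R$14,656,700 = R$15,491,134.60.
DOL = contribution ÷ EBIT = R$30,147,834.60 ÷ R$15,491,134.60 = 1.9461.
Operating income changes by 1.9461 × +16.9% = +32.9%.

+32.9%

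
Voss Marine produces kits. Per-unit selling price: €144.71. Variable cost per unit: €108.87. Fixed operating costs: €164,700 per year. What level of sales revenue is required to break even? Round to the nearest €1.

Contribution margin per unit = €144.71 − €108.87 = €35.84, a CM ratio of €35.84 ÷ €144.71 = 0.2477.
Break-even revenue = fixed costs × price ÷ CM = €164,700 × €144.71 ÷ €35.84 = €665,004.

€665,004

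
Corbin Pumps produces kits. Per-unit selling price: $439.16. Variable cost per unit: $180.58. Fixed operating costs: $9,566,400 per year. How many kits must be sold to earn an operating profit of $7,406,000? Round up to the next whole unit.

65,637 kits

Unit CM = price − variable cost = $439.16 − $180.58 = $258.58.
Units = (FC + target) / CM = ($9,566,400 + $7,406,000) / $258.58 = 65,636.94, so 65,637 kits.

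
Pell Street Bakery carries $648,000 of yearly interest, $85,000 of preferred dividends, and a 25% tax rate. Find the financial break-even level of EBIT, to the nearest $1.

$761,333

Grossing the preferred dividend up to pre-tax terms: $85,000 / (1 − 0.25) = $113,333.33.
Financial break-even EBIT = interest + D_p ÷ (1 − t) = $648,000 + $113,333.33 = $761,333.33.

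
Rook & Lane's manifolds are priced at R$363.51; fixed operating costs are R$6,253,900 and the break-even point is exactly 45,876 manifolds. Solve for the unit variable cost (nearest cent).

At break-even, FC = Q × (P − VC), so P − VC = R$6,253,900 ÷ 45,876 = R$136.3218.
Hence VC = price − CM = R$363.51 − R$136.3218 = R$227.19.

R$227.19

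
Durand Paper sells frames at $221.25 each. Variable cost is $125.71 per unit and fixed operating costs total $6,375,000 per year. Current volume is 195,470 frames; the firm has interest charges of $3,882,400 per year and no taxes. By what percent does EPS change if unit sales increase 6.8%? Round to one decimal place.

Total contribution margin = 195,470 × $95.54 = $18,675,203.80.
Operating income = contribution − fixed costs = $18,675,203.80 − $6,375,000 = $12,300,203.80.
After interest of $3,882,400.00, pre-tax earnings = $8,417,803.80.
Degree of combined leverage = contribution ÷ (EBIT − I) = $18,675,203.80 ÷ $8,417,803.80 = 2.2185.
EPS therefore changes by 2.2185 × (+6.8%) = +15.1%.

+15.1%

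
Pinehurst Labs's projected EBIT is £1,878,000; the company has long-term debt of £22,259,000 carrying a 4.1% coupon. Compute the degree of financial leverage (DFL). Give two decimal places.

1.95

Interest = £912,619.00.
DFL = EBIT ÷ (EBIT − I) = £1,878,000 ÷ (£1,878,000 − £912,619.00) = £1,878,000 ÷ £965,381.00 = 1.9453.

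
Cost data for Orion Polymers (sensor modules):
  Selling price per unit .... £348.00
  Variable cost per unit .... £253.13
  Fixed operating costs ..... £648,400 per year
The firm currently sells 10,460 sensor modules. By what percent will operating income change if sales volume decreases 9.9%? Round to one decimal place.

Contribution at this volume is 10,460 × £94.87 = £992,340.20.
Operating income = contribution − fixed costs = £992,340.20 − £648,400 = £343,940.20.
So DOL = total CM / EBIT = £992,340.20 / £343,940.20 = 2.8852.
Operating income changes by 2.8852 × -9.9% = -28.6%.

-28.6%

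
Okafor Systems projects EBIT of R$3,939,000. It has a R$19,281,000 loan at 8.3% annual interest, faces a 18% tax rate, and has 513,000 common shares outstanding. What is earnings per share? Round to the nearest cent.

R$3.74

Interest = R$1,600,323.00, so EBT = R$3,939,000 − R$1,600,323.00 = R$2,338,677.00.
Net income = R$2,338,677.00 × (1 − 0.18) = R$1,917,715.14.
Per share: R$1,917,715.14 / 513,000 shares = R$3.74.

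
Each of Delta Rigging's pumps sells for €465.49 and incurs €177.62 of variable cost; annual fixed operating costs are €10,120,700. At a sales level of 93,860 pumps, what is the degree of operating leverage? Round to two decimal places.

Total contribution margin = 93,860 × €287.87 = €27,019,478.20.
Subtracting fixed costs: EBIT = €27,019,478.20 − €10,120,700 = €16,898,778.20.
DOL = contribution ÷ EBIT = €27,019,478.20 ÷ €16,898,778.20 = 1.5989.

1.60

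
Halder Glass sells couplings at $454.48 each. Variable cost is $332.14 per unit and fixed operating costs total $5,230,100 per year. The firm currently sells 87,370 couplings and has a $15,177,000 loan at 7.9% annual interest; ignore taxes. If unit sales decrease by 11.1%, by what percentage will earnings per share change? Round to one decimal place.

-27.9%

Contribution at this volume is 87,370 × $122.34 = $10,688,845.80.
Operating income = contribution − fixed costs = $10,688,845.80 − $5,230,100 = $5,458,745.80.
Interest = $1,198,983.00, so EBIT − I = $4,259,762.80.
Degree of combined leverage = contribution ÷ (EBIT − I) = $10,688,845.80 ÷ $4,259,762.80 = 2.5093.
EPS therefore changes by 2.5093 × (-11.1%) = -27.9%.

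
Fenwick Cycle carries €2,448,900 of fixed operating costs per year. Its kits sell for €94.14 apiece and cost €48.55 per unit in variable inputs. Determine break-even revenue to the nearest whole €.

€5,056,799

Contribution margin per unit = €94.14 − €48.55 = €45.59, a CM ratio of €45.59 ÷ €94.14 = 0.4843.
Break-even sales = FC ÷ CM ratio = €2,448,900 × €94.14 / €45.59 = €5,056,799.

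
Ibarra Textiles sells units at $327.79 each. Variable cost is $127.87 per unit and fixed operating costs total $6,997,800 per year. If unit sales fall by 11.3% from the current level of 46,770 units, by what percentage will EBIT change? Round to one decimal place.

Total contribution margin = 46,770 × $199.92 = $9,350,258.40.
Operating income = contribution − fixed costs = $9,350,258.40 − $6,997,800 = $2,352,458.40.
DOL = contribution ÷ EBIT = $9,350,258.40 ÷ $2,352,458.40 = 3.9747.
%ΔEBIT = DOL × %ΔSales = 3.9747 × -11.3% = -44.9%.

-44.9%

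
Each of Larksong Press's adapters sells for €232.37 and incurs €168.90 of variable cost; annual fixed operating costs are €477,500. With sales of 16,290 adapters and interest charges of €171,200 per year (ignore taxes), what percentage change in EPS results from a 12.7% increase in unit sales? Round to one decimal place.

+34.1%

Total contribution margin = 16,290 × €63.47 = €1,033,926.30.
EBIT = €1,033,926.30 − €477,500 = €556,426.30.
Interest = €171,200.00, so EBIT − I = €385,226.30.
Degree of combined leverage = contribution ÷ (EBIT − I) = €1,033,926.30 ÷ €385,226.30 = 2.6839.
EPS therefore changes by 2.6839 × (+12.7%) = +34.1%.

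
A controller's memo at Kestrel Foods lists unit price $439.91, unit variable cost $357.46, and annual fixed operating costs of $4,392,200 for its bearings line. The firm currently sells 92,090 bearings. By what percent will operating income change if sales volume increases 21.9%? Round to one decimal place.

At 92,090 units, contribution = 92,090 × $82.45 = $7,592,820.50.
Subtracting fixed costs: EBIT = $7,592,820.50 − $4,392,200 = $3,200,620.50.
Degree of operating leverage = $7,592,820.50 / $3,200,620.50 = 2.3723.
Operating income changes by 2.3723 × +21.9% = +52.0%.

+52.0%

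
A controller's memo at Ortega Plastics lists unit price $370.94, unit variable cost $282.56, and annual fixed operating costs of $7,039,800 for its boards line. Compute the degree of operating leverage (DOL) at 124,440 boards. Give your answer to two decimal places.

At 124,440 units, contribution = 124,440 × $88.38 = $10,998,007.20.
Operating income = contribution − fixed costs = $10,998,007.20 − $7,039,800 = $3,958,207.20.
Degree of operating leverage = $10,998,007.20 / $3,958,207.20 = 2.7785.

2.78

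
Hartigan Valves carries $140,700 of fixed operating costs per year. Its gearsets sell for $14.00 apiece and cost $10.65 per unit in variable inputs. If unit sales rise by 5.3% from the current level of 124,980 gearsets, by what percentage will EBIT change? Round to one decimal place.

Contribution at this volume is 124,980 × $3.35 = $418,683.00.
EBIT = $418,683.00 − $140,700 = $277,983.00.
Degree of operating leverage = $418,683.00 / $277,983.00 = 1.5061.
%ΔEBIT = DOL × %ΔSales = 1.5061 × +5.3% = +8.0%.

+8.0%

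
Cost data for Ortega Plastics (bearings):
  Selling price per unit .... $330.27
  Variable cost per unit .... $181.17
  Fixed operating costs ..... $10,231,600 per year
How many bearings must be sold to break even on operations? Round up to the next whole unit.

68,623 bearings

Each unit contributes $330.27 − $181.17 = $149.10.
Units to break even: $10,231,600 ÷ $149.10 = 68,622.40, rounded up to 68,623.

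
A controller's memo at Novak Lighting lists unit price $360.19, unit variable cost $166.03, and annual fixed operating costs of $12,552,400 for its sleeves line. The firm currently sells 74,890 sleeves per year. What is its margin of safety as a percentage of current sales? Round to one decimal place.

13.7%

Each unit contributes $360.19 − $166.03 = $194.16. Break-even units = $12,552,400 ÷ $194.16 = 64,649.77; break-even revenue = 64,649.77 × $360.19 = $23,286,201.87.
Actual sales revenue = 74,890 × $360.19 = $26,974,629.10.
Margin of safety = ($26,974,629.10 − $23,286,201.87) ÷ $26,974,629.10 = 13.7%.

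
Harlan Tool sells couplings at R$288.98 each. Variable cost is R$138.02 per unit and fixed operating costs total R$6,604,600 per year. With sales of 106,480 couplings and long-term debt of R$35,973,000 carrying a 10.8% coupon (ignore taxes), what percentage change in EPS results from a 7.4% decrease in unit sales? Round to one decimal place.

-21.3%

At 106,480 units, contribution = 106,480 × R$150.96 = R$16,074,220.80.
Subtracting fixed costs: EBIT = R$16,074,220.80 − R$6,604,600 = R$9,469,620.80.
After interest of R$3,885,084.00, pre-tax earnings = R$5,584,536.80.
DCL = total CM / (EBIT − I) = R$16,074,220.80 / R$5,584,536.80 = 2.8783.
%ΔEPS = DCL × %ΔSales = 2.8783 × -7.4% = -21.3%.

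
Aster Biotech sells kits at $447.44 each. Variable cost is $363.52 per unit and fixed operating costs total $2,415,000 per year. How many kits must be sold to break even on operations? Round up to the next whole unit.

Contribution margin per unit = $447.44 − $363.52 = $83.92.
Units to break even: $2,415,000 ÷ $83.92 = 28,777.41, rounded up to 28,778.

28,778 kits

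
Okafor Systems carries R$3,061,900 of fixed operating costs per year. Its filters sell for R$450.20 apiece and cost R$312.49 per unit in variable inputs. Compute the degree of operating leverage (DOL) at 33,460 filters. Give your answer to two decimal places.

2.98

At 33,460 units, contribution = 33,460 × R$137.71 = R$4,607,776.60.
EBIT = R$4,607,776.60 − R$3,061,900 = R$1,545,876.60.
So DOL = total CM / EBIT = R$4,607,776.60 / R$1,545,876.60 = 2.9807.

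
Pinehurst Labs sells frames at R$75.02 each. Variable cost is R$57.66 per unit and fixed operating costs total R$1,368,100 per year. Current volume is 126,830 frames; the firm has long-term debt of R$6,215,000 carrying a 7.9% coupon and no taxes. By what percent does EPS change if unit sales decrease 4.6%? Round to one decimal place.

Contribution at this volume is 126,830 × R$17.36 = R$2,201,768.80.
Operating income = contribution − fixed costs = R$2,201,768.80 − R$1,368,100 = R$833,668.80.
After interest of R$490,985.00, pre-tax earnings = R$342,683.80.
DCL = total CM / (EBIT − I) = R$2,201,768.80 / R$342,683.80 = 6.4251.
EPS therefore changes by 6.4251 × (-4.6%) = -29.6%.

-29.6%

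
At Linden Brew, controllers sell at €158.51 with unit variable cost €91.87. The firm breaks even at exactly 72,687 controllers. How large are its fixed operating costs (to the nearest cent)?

Contribution margin per unit = €158.51 − €91.87 = €66.64.
Fixed costs = break-even units × CM = 72,687 × €66.64 = €4,843,861.68.

€4,843,861.68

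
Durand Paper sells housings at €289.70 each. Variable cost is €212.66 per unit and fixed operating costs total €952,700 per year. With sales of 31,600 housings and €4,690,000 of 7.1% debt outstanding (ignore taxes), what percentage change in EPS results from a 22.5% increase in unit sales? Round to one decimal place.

Contribution at this volume is 31,600 × €77.04 = €2,434,464.00.
EBIT = €2,434,464.00 − €952,700 = €1,481,764.00.
Interest = €332,990.00, so EBIT − I = €1,148,774.00.
Degree of combined leverage = contribution ÷ (EBIT − I) = €2,434,464.00 ÷ €1,148,774.00 = 2.1192.
%ΔEPS = DCL × %ΔSales = 2.1192 × +22.5% = +47.7%.

+47.7%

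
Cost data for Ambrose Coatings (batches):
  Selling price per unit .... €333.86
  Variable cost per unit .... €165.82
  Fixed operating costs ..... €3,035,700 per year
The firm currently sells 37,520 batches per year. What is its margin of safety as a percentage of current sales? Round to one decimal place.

Each unit contributes €333.86 − €165.82 = €168.04. Break-even units = €3,035,700 ÷ €168.04 = 18,065.34; break-even revenue = 18,065.34 × €333.86 = €6,031,294.94.
Actual sales revenue = 37,520 × €333.86 = €12,526,427.20.
Margin of safety = (€12,526,427.20 − €6,031,294.94) ÷ €12,526,427.20 = 51.9%.

51.9%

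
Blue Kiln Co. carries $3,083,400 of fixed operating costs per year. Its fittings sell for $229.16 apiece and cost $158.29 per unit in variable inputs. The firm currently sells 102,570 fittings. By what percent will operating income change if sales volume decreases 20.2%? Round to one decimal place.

-35.1%

Total contribution margin = 102,570 × $70.87 = $7,269,135.90.
Operating income = contribution − fixed costs = $7,269,135.90 − $3,083,400 = $4,185,735.90.
Degree of operating leverage = $7,269,135.90 / $4,185,735.90 = 1.7366.
So EBIT moves 1.7366 × (-20.2%) = -35.1%.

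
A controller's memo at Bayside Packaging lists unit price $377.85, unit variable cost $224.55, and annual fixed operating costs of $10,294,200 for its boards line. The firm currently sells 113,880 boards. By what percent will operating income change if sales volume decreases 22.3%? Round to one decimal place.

-54.3%

Contribution at this volume is 113,880 × $153.30 = $17,457,804.00.
Operating income = contribution − fixed costs = $17,457,804.00 − $10,294,200 = $7,163,604.00.
Degree of operating leverage = $17,457,804.00 / $7,163,604.00 = 2.4370.
Operating income changes by 2.4370 × -22.3% = -54.3%.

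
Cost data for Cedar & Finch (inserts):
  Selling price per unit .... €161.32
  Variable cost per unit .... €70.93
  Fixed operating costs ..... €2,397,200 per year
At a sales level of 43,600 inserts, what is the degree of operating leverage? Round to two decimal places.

2.55

Contribution at this volume is 43,600 × €90.39 = €3,941,004.00.
Subtracting fixed costs: EBIT = €3,941,004.00 − €2,397,200 = €1,543,804.00.
Degree of operating leverage = €3,941,004.00 / €1,543,804.00 = 2.5528.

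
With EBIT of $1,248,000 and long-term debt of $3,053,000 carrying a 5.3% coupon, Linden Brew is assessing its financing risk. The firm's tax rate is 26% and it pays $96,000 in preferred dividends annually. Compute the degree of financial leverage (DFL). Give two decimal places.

Annual interest charges come to $161,809.00.
Pre-tax preferred-dividend burden = $96,000 ÷ (1 − 0.26) = $129,729.73.
DFL = EBIT ÷ [EBIT − I − D_p/(1−t)] = $1,248,000 ÷ [$1,248,000 − $161,809.00 − $129,729.73] = $1,248,000 ÷ $956,461.27 = 1.3048.

1.30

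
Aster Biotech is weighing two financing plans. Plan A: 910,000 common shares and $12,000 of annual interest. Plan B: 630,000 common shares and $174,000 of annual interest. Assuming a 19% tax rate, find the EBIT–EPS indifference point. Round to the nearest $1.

$538,500

Set EPS_A = EPS_B: (EBIT − $12,000)(1 − 0.19) ÷ 910,000 = (EBIT − $174,000)(1 − 0.19) ÷ 630,000.
The (1 − t) factor cancels: (EBIT − 12,000) × 630,000 = (EBIT − 174,000) × 910,000.
Solving, EBIT = (174,000·910,000 − 12,000·630,000) / (910,000 − 630,000) = 150,780,000,000 / 280,000 = 538,500.00.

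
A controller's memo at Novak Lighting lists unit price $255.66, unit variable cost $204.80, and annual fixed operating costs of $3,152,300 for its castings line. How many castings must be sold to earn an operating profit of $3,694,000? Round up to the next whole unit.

134,611 castings

Contribution margin per unit = $255.66 − $204.80 = $50.86.
Units = (FC + target) / CM = ($3,152,300 + $3,694,000) / $50.86 = 134,610.70, so 134,611 castings.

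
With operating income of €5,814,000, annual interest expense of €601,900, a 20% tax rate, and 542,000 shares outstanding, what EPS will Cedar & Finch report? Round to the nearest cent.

€7.69

Interest = €601,900.00, so EBT = €5,814,000 − €601,900.00 = €5,212,100.00.
Net income = €5,212,100.00 × (1 − 0.20) = €4,169,680.00.
Per share: €4,169,680.00 / 542,000 shares = €7.69.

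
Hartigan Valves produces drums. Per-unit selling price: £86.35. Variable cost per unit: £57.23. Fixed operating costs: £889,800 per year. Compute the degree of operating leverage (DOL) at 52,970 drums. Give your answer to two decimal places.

2.36

Contribution at this volume is 52,970 × £29.12 = £1,542,486.40.
Subtracting fixed costs: EBIT = £1,542,486.40 − £889,800 = £652,686.40.
Degree of operating leverage = £1,542,486.40 / £652,686.40 = 2.3633.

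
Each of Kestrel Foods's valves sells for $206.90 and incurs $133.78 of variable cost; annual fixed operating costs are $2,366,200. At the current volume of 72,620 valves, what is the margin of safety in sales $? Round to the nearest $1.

$8,329,690

Contribution margin per unit = $206.90 − $133.78 = $73.12. Break-even units = $2,366,200 ÷ $73.12 = 32,360.50; break-even revenue = 32,360.50 × $206.90 = $6,695,388.13.
Current sales = 72,620 × $206.90 = $15,025,078.00.
Margin of safety = $15,025,078.00 − $6,695,388.13 = $8,329,690.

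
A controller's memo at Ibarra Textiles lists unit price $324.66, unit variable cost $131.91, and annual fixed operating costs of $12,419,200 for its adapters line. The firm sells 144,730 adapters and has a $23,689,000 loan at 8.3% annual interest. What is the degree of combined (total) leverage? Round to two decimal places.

Total contribution margin = 144,730 × $192.75 = $27,896,707.50.
EBIT = $27,896,707.50 − $12,419,200 = $15,477,507.50. Interest = $1,966,187.00.
DOL = $27,896,707.50 ÷ $15,477,507.50 = 1.8024; DFL = $15,477,507.50 ÷ $13,511,320.50 = 1.1455.
Combined leverage = 1.8024 × 1.1455 = 2.0646.

2.06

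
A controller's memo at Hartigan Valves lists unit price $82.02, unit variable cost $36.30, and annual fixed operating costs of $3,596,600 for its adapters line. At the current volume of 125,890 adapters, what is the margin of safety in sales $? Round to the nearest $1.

$3,873,330

Contribution margin per unit = $82.02 − $36.30 = $45.72. Break-even units = $3,596,600 ÷ $45.72 = 78,665.79; break-even revenue = 78,665.79 × $82.02 = $6,452,168.24.
Actual sales revenue = 125,890 × $82.02 = $10,325,497.80.
Margin of safety = $10,325,497.80 − $6,452,168.24 = $3,873,330.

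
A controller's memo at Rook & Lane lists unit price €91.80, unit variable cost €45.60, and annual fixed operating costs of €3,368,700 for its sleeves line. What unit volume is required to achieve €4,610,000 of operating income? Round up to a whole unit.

Unit CM = price − variable cost = €91.80 − €45.60 = €46.20.
Required volume = (fixed costs + target profit) ÷ CM = (€3,368,700 + €4,610,000) ÷ €46.20 = 172,699.13, so 172,700 sleeves.

172,700 sleeves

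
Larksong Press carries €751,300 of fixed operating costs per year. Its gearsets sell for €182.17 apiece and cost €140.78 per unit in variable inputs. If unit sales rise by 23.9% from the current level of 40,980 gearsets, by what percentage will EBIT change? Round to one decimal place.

+42.9%

Contribution at this volume is 40,980 × €41.39 = €1,696,162.20.
Subtracting fixed costs: EBIT = €1,696,162.20 − €751,300 = €944,862.20.
DOL = contribution ÷ EBIT = €1,696,162.20 ÷ €944,862.20 = 1.7951.
%ΔEBIT = DOL × %ΔSales = 1.7951 × +23.9% = +42.9%.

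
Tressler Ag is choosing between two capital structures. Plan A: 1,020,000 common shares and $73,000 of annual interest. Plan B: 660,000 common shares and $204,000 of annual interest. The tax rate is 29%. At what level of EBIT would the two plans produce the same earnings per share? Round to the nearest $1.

At indifference, (EBIT − 73,000)(1 − t)/1,020,000 = (EBIT − 204,000)(1 − t)/660,000.
Cancelling (1 − t) and cross-multiplying: 660,000·(EBIT − 73,000) = 1,020,000·(EBIT − 204,000).
EBIT × (1,020,000 − 660,000) = 204,000 × 1,020,000 − 73,000 × 660,000 = 159,900,000,000, so EBIT = 159,900,000,000 ÷ 360,000 = 444,166.67.

$444,167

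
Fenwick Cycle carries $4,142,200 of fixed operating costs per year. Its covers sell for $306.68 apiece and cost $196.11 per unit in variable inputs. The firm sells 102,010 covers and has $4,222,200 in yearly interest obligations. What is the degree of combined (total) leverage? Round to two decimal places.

3.87

At 102,010 units, contribution = 102,010 × $110.57 = $11,279,245.70.
Subtracting fixed costs: EBIT = $11,279,245.70 − $4,142,200 = $7,137,045.70. Interest = $4,222,200.00, so EBIT − I = $2,914,845.70.
DCL = contribution ÷ (EBIT − I) = $11,279,245.70 ÷ $2,914,845.70 = 3.8696.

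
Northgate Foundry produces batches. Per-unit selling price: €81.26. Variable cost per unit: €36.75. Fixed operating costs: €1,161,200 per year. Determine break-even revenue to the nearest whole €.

€2,119,953

CM per unit = €81.26 − €36.75 = €44.51; CM ratio = €44.51 / €81.26 = 0.5477.
Break-even sales = FC ÷ CM ratio = €1,161,200 × €81.26 / €44.51 = €2,119,953.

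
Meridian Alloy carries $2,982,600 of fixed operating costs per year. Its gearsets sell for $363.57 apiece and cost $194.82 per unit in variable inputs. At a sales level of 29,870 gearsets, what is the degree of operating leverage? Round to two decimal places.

2.45

At 29,870 units, contribution = 29,870 × $168.75 = $5,040,562.50.
EBIT = $5,040,562.50 − $2,982,600 = $2,057,962.50.
DOL = contribution ÷ EBIT = $5,040,562.50 ÷ $2,057,962.50 = 2.4493.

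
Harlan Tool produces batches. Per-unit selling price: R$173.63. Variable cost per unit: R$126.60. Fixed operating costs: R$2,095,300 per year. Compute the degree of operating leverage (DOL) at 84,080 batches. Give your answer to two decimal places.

At 84,080 units, contribution = 84,080 × R$47.03 = R$3,954,282.40.
Operating income = contribution − fixed costs = R$3,954,282.40 − R$2,095,300 = R$1,858,982.40.
So DOL = total CM / EBIT = R$3,954,282.40 / R$1,858,982.40 = 2.1271.

2.13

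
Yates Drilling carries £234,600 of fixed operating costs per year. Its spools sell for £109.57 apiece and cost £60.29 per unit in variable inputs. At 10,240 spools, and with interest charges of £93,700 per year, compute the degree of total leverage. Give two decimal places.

2.86

At 10,240 units, contribution = 10,240 × £49.28 = £504,627.20.
EBIT = £504,627.20 − £234,600 = £270,027.20. Interest = £93,700.00.
DOL = £504,627.20 ÷ £270,027.20 = 1.8688; DFL = £270,027.20 ÷ £176,327.20 = 1.5314.
Combined leverage = 1.8688 × 1.5314 = 2.8619.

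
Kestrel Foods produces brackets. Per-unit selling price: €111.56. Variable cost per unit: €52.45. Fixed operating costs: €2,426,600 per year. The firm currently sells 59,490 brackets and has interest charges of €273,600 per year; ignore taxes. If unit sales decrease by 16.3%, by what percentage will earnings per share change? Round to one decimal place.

At 59,490 units, contribution = 59,490 × €59.11 = €3,516,453.90.
EBIT = €3,516,453.90 − €2,426,600 = €1,089,853.90.
After interest of €273,600.00, pre-tax earnings = €816,253.90.
DCL = total CM / (EBIT − I) = €3,516,453.90 / €816,253.90 = 4.3080.
%ΔEPS = DCL × %ΔSales = 4.3080 × -16.3% = -70.2%.

-70.2%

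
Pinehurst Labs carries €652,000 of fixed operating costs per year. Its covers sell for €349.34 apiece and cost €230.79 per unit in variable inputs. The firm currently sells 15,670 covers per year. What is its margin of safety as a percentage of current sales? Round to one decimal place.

Each unit contributes €349.34 − €230.79 = €118.55. Break-even units = €652,000 ÷ €118.55 = 5,499.79; break-even revenue = 5,499.79 × €349.34 = €1,921,296.33.
Current sales = 15,670 × €349.34 = €5,474,157.80.
Margin of safety = (€5,474,157.80 − €1,921,296.33) ÷ €5,474,157.80 = 64.9%.

64.9%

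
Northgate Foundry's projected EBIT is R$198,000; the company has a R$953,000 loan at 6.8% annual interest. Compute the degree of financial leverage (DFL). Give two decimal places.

1.49

Interest = R$64,804.00.
DFL = EBIT ÷ (EBIT − I) = R$198,000 ÷ (R$198,000 − R$64,804.00) = R$198,000 ÷ R$133,196.00 = 1.4865.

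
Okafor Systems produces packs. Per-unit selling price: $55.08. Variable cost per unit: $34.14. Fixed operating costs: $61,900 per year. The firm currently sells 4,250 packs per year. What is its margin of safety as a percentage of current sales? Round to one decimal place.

30.4%

Each unit contributes $55.08 − $34.14 = $20.94. Break-even units = $61,900 ÷ $20.94 = 2,956.06; break-even revenue = 2,956.06 × $55.08 = $162,820.06.
Current sales = 4,250 × $55.08 = $234,090.00.
Margin of safety = ($234,090.00 − $162,820.06) ÷ $234,090.00 = 30.4%.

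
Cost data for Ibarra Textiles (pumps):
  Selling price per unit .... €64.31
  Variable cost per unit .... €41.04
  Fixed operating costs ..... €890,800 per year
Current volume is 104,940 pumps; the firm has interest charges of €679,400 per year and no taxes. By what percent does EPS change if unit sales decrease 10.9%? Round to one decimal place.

Contribution at this volume is 104,940 × €23.27 = €2,441,953.80.
Operating income = contribution − fixed costs = €2,441,953.80 − €890,800 = €1,551,153.80.
Interest = €679,400.00, so EBIT − I = €871,753.80.
DCL = total CM / (EBIT − I) = €2,441,953.80 / €871,753.80 = 2.8012.
EPS therefore changes by 2.8012 × (-10.9%) = -30.5%.

-30.5%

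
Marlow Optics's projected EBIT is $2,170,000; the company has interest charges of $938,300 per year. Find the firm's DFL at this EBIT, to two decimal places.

Interest = $938,300.00.
Degree of financial leverage = EBIT / (EBIT − interest) = $2,170,000 / $1,231,700.00 = 1.7618.

1.76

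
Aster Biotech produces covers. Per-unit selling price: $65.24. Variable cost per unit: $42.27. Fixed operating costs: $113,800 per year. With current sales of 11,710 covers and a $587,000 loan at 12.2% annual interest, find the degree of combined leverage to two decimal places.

3.22

Total contribution margin = 11,710 × $22.97 = $268,978.70.
Operating income = contribution − fixed costs = $268,978.70 − $113,800 = $155,178.70. Interest = $71,614.00.
DOL = $268,978.70 ÷ $155,178.70 = 1.7333; DFL = $155,178.70 ÷ $83,564.70 = 1.8570.
Combined leverage = 1.7333 × 1.8570 = 3.2187.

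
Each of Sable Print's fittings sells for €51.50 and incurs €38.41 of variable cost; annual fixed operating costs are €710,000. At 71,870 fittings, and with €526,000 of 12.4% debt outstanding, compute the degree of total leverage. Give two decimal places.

5.68

Contribution at this volume is 71,870 × €13.09 = €940,778.30.
EBIT = €940,778.30 − €710,000 = €230,778.30. Interest = €65,224.00.
DOL = €940,778.30 ÷ €230,778.30 = 4.0765; DFL = €230,778.30 ÷ €165,554.30 = 1.3940.
DCL = DOL × DFL = 4.0765 × 1.3940 = 5.6826.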